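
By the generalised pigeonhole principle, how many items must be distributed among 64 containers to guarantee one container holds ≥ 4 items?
n = (4 − 1)·64 + 1 = 193

By the generalised pigeonhole principle, to guarantee some box contains ≥ r objects we need more than (r − 1) · k objects total. Threshold: n = (r − 1) · k + 1. With r = 4 and k = 64: n = 3 · 64 + 1 = 192 + 1 = 193. For n = 192 = 3 · 64, we can put exactly 3 objects in every box, avoiding 4 in any single one — so 193 is tight.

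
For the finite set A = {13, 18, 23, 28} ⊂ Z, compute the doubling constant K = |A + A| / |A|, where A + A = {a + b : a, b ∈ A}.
K = |A + A| / |A| = 7/4

Enumerate A + A = {a + b : a, b ∈ A}. With |A| = 4, there are |A|^2 = 16 ordered sum pairs; collecting distinct values, A + A = {26, 31, 36, 41, 46, 51, 56}, so |A + A| = 7. Thus K = 7/4. Here |A + A| = 2|A| − 1 = 7, the minimum possible — so K = 7/4 is minimal, which holds iff A is an arithmetic progression.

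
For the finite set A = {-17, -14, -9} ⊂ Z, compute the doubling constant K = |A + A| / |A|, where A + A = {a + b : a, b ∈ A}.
K = |A + A| / |A| = 6/3 = 2

Enumerate A + A = {a + b : a, b ∈ A}. With |A| = 3, there are |A|^2 = 9 ordered sum pairs; collecting distinct values, A + A = {-34, -31, -28, -26, -23, -18}, so |A + A| = 6. Thus K = 6/3 = 2. For comparison, the minimum possible |A + A| over all 3-element sets is 2·3 − 1 = 5 (so min K = 5/3), attained only by arithmetic progressions.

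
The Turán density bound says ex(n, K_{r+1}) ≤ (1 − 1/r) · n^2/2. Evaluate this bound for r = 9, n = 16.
Turán density bound = (8/9) · 16^2/2 = 1024/9 ≈ 113.7778

Turán's theorem: ex(n, K_{r+1}) is achieved by the complete r-partite Turán graph T(n, r) with parts as balanced as possible, and is at most (1 − 1/r) · n^2/2. For r = 9, n = 16: the density bound is (8/9) · 256/2 = 1024/9 ≈ 113.7778. The integer-valued extremum is e(T(16, 9)) = 113, which is strictly less than the density bound 1024/9 since 9 ∤ 16 (the parts of T(16, 9) cannot all be equal).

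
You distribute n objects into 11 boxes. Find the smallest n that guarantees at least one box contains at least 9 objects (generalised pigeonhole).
n = (9 − 1)·11 + 1 = 89

By the generalised pigeonhole principle, to guarantee some box contains ≥ r objects we need more than (r − 1) · k objects total. Threshold: n = (r − 1) · k + 1. With r = 9 and k = 11: n = 8 · 11 + 1 = 88 + 1 = 89. For n = 88 = 8 · 11, we can put exactly 8 objects in every box, avoiding 9 in any single one — so 89 is tight.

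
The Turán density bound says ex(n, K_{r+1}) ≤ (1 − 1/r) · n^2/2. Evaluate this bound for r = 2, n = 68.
Turán density bound = (1/2) · 68^2/2 = 1156

Turán's theorem: ex(n, K_{r+1}) is achieved by the complete r-partite Turán graph T(n, r) with parts as balanced as possible, and is at most (1 − 1/r) · n^2/2. For r = 2, n = 68: the density bound is (1/2) · 4624/2 = 1156. Since 2 ∣ 68, the Turán graph T(68, 2) has parts of equal size 34, and its edge count e(T(68, 2)) = 1156 attains the density bound exactly.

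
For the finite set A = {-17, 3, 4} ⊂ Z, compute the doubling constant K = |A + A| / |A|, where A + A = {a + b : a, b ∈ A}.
K = |A + A| / |A| = 6/3 = 2

Enumerate A + A = {a + b : a, b ∈ A}. With |A| = 3, there are |A|^2 = 9 ordered sum pairs; collecting distinct values, A + A = {-34, -14, -13, 6, 7, 8}, so |A + A| = 6. Thus K = 6/3 = 2. For comparison, the minimum possible |A + A| over all 3-element sets is 2·3 − 1 = 5 (so min K = 5/3), attained only by arithmetic progressions.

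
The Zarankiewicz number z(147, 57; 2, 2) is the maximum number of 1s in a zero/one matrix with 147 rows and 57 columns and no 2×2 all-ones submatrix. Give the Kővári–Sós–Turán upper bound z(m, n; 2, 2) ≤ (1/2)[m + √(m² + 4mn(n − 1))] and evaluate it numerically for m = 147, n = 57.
z(147, 57; 2, 2) ≤ (1/2)[147 + √(147² + 4·147·57·56)] = (1/2)[147 + √1898505] = 762.4312

Kővári–Sós–Turán: let r_1, ..., r_147 be the row sums and z = Σ r_i the total number of 1s. Each pair of columns can share at most one row with both entries 1 (else a 2×2 all-ones block appears), so Σ_i C(r_i, 2) ≤ C(57, 2) = 1596. By convexity Σ_i C(r_i, 2) ≥ 147·C(z/147, 2) = z(z − 147)/(2·147), giving z² − 147z − 147·57·56 ≤ 0 and hence z ≤ (1/2)[147 + √(21609 + 4·469224)] = (1/2)[147 + √1898505] ≈ (1/2)(147 + 1377.8625) = 762.4312.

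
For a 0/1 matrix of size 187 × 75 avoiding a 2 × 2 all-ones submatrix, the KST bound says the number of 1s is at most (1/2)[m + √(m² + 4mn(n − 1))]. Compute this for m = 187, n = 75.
z(187, 75; 2, 2) ≤ (1/2)[187 + √(187² + 4·187·75·74)] = (1/2)[187 + √4186369] = 1116.5309

Kővári–Sós–Turán: let r_1, ..., r_187 be the row sums and z = Σ r_i the total number of 1s. Each pair of columns can share at most one row with both entries 1 (else a 2×2 all-ones block appears), so Σ_i C(r_i, 2) ≤ C(75, 2) = 2775. By convexity Σ_i C(r_i, 2) ≥ 187·C(z/187, 2) = z(z − 187)/(2·187), giving z² − 187z − 187·75·74 ≤ 0 and hence z ≤ (1/2)[187 + √(34969 + 4·1037850)] = (1/2)[187 + √4186369] ≈ (1/2)(187 + 2046.0618) = 1116.5309.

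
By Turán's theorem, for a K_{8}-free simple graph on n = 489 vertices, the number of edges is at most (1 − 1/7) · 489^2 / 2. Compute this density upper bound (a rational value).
Turán density bound = (6/7) · 489^2/2 = 717363/7 ≈ 102480.4286

Turán's theorem: ex(n, K_{r+1}) is achieved by the complete r-partite Turán graph T(n, r) with parts as balanced as possible, and is at most (1 − 1/r) · n^2/2. For r = 7, n = 489: the density bound is (6/7) · 239121/2 = 717363/7 ≈ 102480.4286. The integer-valued extremum is e(T(489, 7)) = 102480, which is strictly less than the density bound 717363/7 since 7 ∤ 489 (the parts of T(489, 7) cannot all be equal).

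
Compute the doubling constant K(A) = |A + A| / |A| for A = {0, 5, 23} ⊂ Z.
K = |A + A| / |A| = 6/3 = 2

Enumerate A + A = {a + b : a, b ∈ A}. With |A| = 3, there are |A|^2 = 9 ordered sum pairs; collecting distinct values, A + A = {0, 5, 10, 23, 28, 46}, so |A + A| = 6. Thus K = 6/3 = 2. For comparison, the minimum possible |A + A| over all 3-element sets is 2·3 − 1 = 5 (so min K = 5/3), attained only by arithmetic progressions.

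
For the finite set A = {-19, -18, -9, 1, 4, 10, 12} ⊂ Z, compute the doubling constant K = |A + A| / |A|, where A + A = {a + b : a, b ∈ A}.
K = |A + A| / |A| = 26/7

Enumerate A + A = {a + b : a, b ∈ A}. With |A| = 7, there are |A|^2 = 49 ordered sum pairs; collecting distinct values, A + A = {-38, -37, -36, -28, -27, -18, -17, -15, -14, -9, -8, -7, -6, -5, 1, 2, 3, 5, 8, 11, 13, 14, 16, 20, 22, 24}, so |A + A| = 26. Thus K = 26/7. For comparison, the minimum possible |A + A| over all 7-element sets is 2·7 − 1 = 13 (so min K = 13/7), attained only by arithmetic progressions.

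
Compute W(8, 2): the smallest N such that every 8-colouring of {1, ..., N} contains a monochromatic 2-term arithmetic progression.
W(8, 2) = 8 + 1 = 9

A 2-term AP is any pair of integers, so a monochromatic 2-AP exists iff some colour is used at least twice. With 8 colours, the colouring i ↦ i on {1, ..., 8} uses each colour once, avoiding any monochromatic pair, so W(8, 2) > 8. For {1, ..., 9}, pigeonhole forces two integers of the same colour, which form a monochromatic 2-AP. Hence W(8, 2) = 9.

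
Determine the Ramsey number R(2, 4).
R(2, 4) = 4

R(2, k) = k for all k ≥ 2: in a 2-colouring of K_k, either some edge is red (a red K_2) or all edges are blue (a blue K_k). And K_{3} coloured all-blue has no blue K_4, so R(2, 4) > 3. Hence R(2, 4) = 4.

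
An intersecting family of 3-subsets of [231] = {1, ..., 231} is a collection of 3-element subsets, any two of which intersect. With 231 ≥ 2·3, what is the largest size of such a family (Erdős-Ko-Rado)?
max |F| = C(230, 2) = 26335

The Erdős-Ko-Rado theorem states: for n ≥ 2k, an intersecting family of k-subsets of an n-element set has size at most C(n − 1, k − 1), with equality for 'star' families {A ⊆ [n] : |A| = k, i ∈ A} (fix an element i). For n = 231, k = 3: C(230, 2) = 26335.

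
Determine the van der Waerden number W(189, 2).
W(189, 2) = 189 + 1 = 190

A 2-term AP is any pair of integers, so a monochromatic 2-AP exists iff some colour is used at least twice. With 189 colours, the colouring i ↦ i on {1, ..., 189} uses each colour once, avoiding any monochromatic pair, so W(189, 2) > 189. For {1, ..., 190}, pigeonhole forces two integers of the same colour, which form a monochromatic 2-AP. Hence W(189, 2) = 190.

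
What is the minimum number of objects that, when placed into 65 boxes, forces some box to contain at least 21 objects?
n = (21 − 1)·65 + 1 = 1301

By the generalised pigeonhole principle, to guarantee some box contains ≥ r objects we need more than (r − 1) · k objects total. Threshold: n = (r − 1) · k + 1. With r = 21 and k = 65: n = 20 · 65 + 1 = 1300 + 1 = 1301. For n = 1300 = 20 · 65, we can put exactly 20 objects in every box, avoiding 21 in any single one — so 1301 is tight.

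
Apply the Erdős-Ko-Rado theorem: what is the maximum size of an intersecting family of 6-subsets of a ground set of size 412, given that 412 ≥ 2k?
max |F| = C(411, 5) = 95372312442

Erdős-Ko-Rado (1961): when n ≥ 2k, max |F| = C(n−1, k−1). The bound is attained by the star {A : i ∈ A} for any fixed i ∈ [n]. Here C(412−1, 6−1) = C(411, 5) = 95372312442.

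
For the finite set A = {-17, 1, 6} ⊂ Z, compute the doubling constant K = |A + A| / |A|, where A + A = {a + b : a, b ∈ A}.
K = |A + A| / |A| = 6/3 = 2

Enumerate A + A = {a + b : a, b ∈ A}. With |A| = 3, there are |A|^2 = 9 ordered sum pairs; collecting distinct values, A + A = {-34, -16, -11, 2, 7, 12}, so |A + A| = 6. Thus K = 6/3 = 2. For comparison, the minimum possible |A + A| over all 3-element sets is 2·3 − 1 = 5 (so min K = 5/3), attained only by arithmetic progressions.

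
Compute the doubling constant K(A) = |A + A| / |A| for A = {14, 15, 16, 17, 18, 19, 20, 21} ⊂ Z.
K = |A + A| / |A| = 15/8

Enumerate A + A = {a + b : a, b ∈ A}. With |A| = 8, there are |A|^2 = 64 ordered sum pairs; collecting distinct values, A + A = {28, 29, 30, 31, 32, 33, 34, 35, 36, 37, 38, 39, 40, 41, 42}, so |A + A| = 15. Thus K = 15/8. Here |A + A| = 2|A| − 1 = 15, the minimum possible — so K = 15/8 is minimal, which holds iff A is an arithmetic progression.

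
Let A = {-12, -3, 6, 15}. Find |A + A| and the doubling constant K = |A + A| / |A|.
K = |A + A| / |A| = 7/4

Enumerate A + A = {a + b : a, b ∈ A}. With |A| = 4, there are |A|^2 = 16 ordered sum pairs; collecting distinct values, A + A = {-24, -15, -6, 3, 12, 21, 30}, so |A + A| = 7. Thus K = 7/4. Here |A + A| = 2|A| − 1 = 7, the minimum possible — so K = 7/4 is minimal, which holds iff A is an arithmetic progression.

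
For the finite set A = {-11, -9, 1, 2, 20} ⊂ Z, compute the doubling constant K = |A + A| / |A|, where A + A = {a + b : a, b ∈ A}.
K = |A + A| / |A| = 15/5 = 3

Enumerate A + A = {a + b : a, b ∈ A}. With |A| = 5, there are |A|^2 = 25 ordered sum pairs; collecting distinct values, A + A = {-22, -20, -18, -10, -9, -8, -7, 2, 3, 4, 9, 11, 21, 22, 40}, so |A + A| = 15. Thus K = 15/5 = 3. For comparison, the minimum possible |A + A| over all 5-element sets is 2·5 − 1 = 9 (so min K = 9/5), attained only by arithmetic progressions.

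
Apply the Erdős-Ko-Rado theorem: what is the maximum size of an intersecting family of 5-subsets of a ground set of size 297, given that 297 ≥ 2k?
max |F| = C(296, 4) = 313413310

The Erdős-Ko-Rado theorem states: for n ≥ 2k, an intersecting family of k-subsets of an n-element set has size at most C(n − 1, k − 1), with equality for 'star' families {A ⊆ [n] : |A| = k, i ∈ A} (fix an element i). For n = 297, k = 5: C(296, 4) = 313413310.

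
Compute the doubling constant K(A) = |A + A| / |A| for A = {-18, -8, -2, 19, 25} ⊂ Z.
K = |A + A| / |A| = 14/5

Enumerate A + A = {a + b : a, b ∈ A}. With |A| = 5, there are |A|^2 = 25 ordered sum pairs; collecting distinct values, A + A = {-36, -26, -20, -16, -10, -4, 1, 7, 11, 17, 23, 38, 44, 50}, so |A + A| = 14. Thus K = 14/5. For comparison, the minimum possible |A + A| over all 5-element sets is 2·5 − 1 = 9 (so min K = 9/5), attained only by arithmetic progressions.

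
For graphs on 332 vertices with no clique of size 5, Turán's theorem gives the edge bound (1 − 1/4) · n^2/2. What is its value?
Turán density bound = (3/4) · 332^2/2 = 41334

Turán's theorem: ex(n, K_{r+1}) is achieved by the complete r-partite Turán graph T(n, r) with parts as balanced as possible, and is at most (1 − 1/r) · n^2/2. For r = 4, n = 332: the density bound is (3/4) · 110224/2 = 41334. Since 4 ∣ 332, the Turán graph T(332, 4) has parts of equal size 83, and its edge count e(T(332, 4)) = 41334 attains the density bound exactly.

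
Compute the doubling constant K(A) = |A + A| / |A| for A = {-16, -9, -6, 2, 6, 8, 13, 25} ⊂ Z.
K = |A + A| / |A| = 32/8 = 4

Enumerate A + A = {a + b : a, b ∈ A}. With |A| = 8, there are |A|^2 = 64 ordered sum pairs; collecting distinct values, A + A = {-32, -25, -22, -18, -15, -14, -12, -10, -8, -7, -4, -3, -1, 0, 2, 4, 7, 8, 9, 10, 12, 14, 15, 16, 19, 21, 26, 27, 31, 33, 38, 50}, so |A + A| = 32. Thus K = 32/8 = 4. For comparison, the minimum possible |A + A| over all 8-element sets is 2·8 − 1 = 15 (so min K = 15/8), attained only by arithmetic progressions.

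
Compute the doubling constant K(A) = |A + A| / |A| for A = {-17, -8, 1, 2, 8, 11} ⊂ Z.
K = |A + A| / |A| = 18/6 = 3

Enumerate A + A = {a + b : a, b ∈ A}. With |A| = 6, there are |A|^2 = 36 ordered sum pairs; collecting distinct values, A + A = {-34, -25, -16, -15, -9, -7, -6, 0, 2, 3, 4, 9, 10, 12, 13, 16, 19, 22}, so |A + A| = 18. Thus K = 18/6 = 3. For comparison, the minimum possible |A + A| over all 6-element sets is 2·6 − 1 = 11 (so min K = 11/6), attained only by arithmetic progressions.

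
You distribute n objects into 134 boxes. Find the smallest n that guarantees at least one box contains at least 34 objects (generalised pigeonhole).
n = (34 − 1)·134 + 1 = 4423

By the generalised pigeonhole principle, to guarantee some box contains ≥ r objects we need more than (r − 1) · k objects total. Threshold: n = (r − 1) · k + 1. With r = 34 and k = 134: n = 33 · 134 + 1 = 4422 + 1 = 4423. For n = 4422 = 33 · 134, we can put exactly 33 objects in every box, avoiding 34 in any single one — so 4423 is tight.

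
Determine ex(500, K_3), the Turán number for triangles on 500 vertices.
ex(500, K_3) = ⌊500^2/4⌋ = 62500

Mantel (1907): a triangle-free graph on n vertices has at most ⌊n^2/4⌋ edges, with equality for the complete bipartite graph K_{⌊n/2⌋, ⌈n/2⌉}. For n = 500: ⌊500^2/4⌋ = ⌊250000/4⌋ = 62500. The extremal graph is K_{250, 250}, which has 250·250 = 62500 edges.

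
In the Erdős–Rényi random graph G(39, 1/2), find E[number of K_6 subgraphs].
E[# K_6] = C(39, 6) · (1/2)^C(6, 2) = 3262623 / 2^15 ≈ 99.567352

For each 6-subset S of vertices (there are C(39, 6) = 3262623 such S), let X_S = 1 if S induces a K_6 (all C(6, 2) = 15 edges present). Then P(X_S = 1) = (1/2)^15 = 1/32768. By linearity of expectation, E[# K_6] = C(39, 6) · (1/2)^15 = 3262623 / 32768 ≈ 99.567352.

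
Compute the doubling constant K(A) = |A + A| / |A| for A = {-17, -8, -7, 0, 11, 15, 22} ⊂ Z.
K = |A + A| / |A| = 26/7

Enumerate A + A = {a + b : a, b ∈ A}. With |A| = 7, there are |A|^2 = 49 ordered sum pairs; collecting distinct values, A + A = {-34, -25, -24, -17, -16, -15, -14, -8, -7, -6, -2, 0, 3, 4, 5, 7, 8, 11, 14, 15, 22, 26, 30, 33, 37, 44}, so |A + A| = 26. Thus K = 26/7. For comparison, the minimum possible |A + A| over all 7-element sets is 2·7 − 1 = 13 (so min K = 13/7), attained only by arithmetic progressions.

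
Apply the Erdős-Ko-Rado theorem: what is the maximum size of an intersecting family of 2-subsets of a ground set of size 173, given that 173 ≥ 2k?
max |F| = C(172, 1) = 172

Erdős-Ko-Rado (1961): when n ≥ 2k, max |F| = C(n−1, k−1). The bound is attained by the star {A : i ∈ A} for any fixed i ∈ [n]. Here C(173−1, 2−1) = C(172, 1) = 172.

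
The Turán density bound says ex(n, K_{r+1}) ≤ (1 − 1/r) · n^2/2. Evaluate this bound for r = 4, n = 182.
Turán density bound = (3/4) · 182^2/2 = 24843/2 ≈ 12421.5

Turán's theorem: ex(n, K_{r+1}) is achieved by the complete r-partite Turán graph T(n, r) with parts as balanced as possible, and is at most (1 − 1/r) · n^2/2. For r = 4, n = 182: the density bound is (3/4) · 33124/2 = 24843/2 ≈ 12421.5. The integer-valued extremum is e(T(182, 4)) = 12421, which is strictly less than the density bound 24843/2 since 4 ∤ 182 (the parts of T(182, 4) cannot all be equal).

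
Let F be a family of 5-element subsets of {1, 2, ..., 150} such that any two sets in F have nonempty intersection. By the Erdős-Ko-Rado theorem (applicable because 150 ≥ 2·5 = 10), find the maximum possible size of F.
max |F| = C(149, 4) = 19720001

The Erdős-Ko-Rado theorem states: for n ≥ 2k, an intersecting family of k-subsets of an n-element set has size at most C(n − 1, k − 1), with equality for 'star' families {A ⊆ [n] : |A| = k, i ∈ A} (fix an element i). For n = 150, k = 5: C(149, 4) = 19720001.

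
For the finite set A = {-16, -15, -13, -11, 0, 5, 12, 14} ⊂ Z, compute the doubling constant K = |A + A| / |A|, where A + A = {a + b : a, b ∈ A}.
K = |A + A| / |A| = 32/8 = 4

Enumerate A + A = {a + b : a, b ∈ A}. With |A| = 8, there are |A|^2 = 64 ordered sum pairs; collecting distinct values, A + A = {-32, -31, -30, -29, -28, -27, -26, -24, -22, -16, -15, -13, -11, -10, -8, -6, -4, -3, -2, -1, 0, 1, 3, 5, 10, 12, 14, 17, 19, 24, 26, 28}, so |A + A| = 32. Thus K = 32/8 = 4. For comparison, the minimum possible |A + A| over all 8-element sets is 2·8 − 1 = 15 (so min K = 15/8), attained only by arithmetic progressions.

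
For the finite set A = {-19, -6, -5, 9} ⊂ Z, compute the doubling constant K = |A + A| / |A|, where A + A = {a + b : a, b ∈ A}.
K = |A + A| / |A| = 9/4

Enumerate A + A = {a + b : a, b ∈ A}. With |A| = 4, there are |A|^2 = 16 ordered sum pairs; collecting distinct values, A + A = {-38, -25, -24, -12, -11, -10, 3, 4, 18}, so |A + A| = 9. Thus K = 9/4. For comparison, the minimum possible |A + A| over all 4-element sets is 2·4 − 1 = 7 (so min K = 7/4), attained only by arithmetic progressions.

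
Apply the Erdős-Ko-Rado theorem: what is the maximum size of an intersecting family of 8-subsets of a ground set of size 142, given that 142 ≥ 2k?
max |F| = C(141, 7) = 188974733940

The Erdős-Ko-Rado theorem states: for n ≥ 2k, an intersecting family of k-subsets of an n-element set has size at most C(n − 1, k − 1), with equality for 'star' families {A ⊆ [n] : |A| = k, i ∈ A} (fix an element i). For n = 142, k = 8: C(141, 7) = 188974733940.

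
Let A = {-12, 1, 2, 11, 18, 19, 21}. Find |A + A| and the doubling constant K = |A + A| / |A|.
K = |A + A| / |A| = 26/7

Enumerate A + A = {a + b : a, b ∈ A}. With |A| = 7, there are |A|^2 = 49 ordered sum pairs; collecting distinct values, A + A = {-24, -11, -10, -1, 2, 3, 4, 6, 7, 9, 12, 13, 19, 20, 21, 22, 23, 29, 30, 32, 36, 37, 38, 39, 40, 42}, so |A + A| = 26. Thus K = 26/7. For comparison, the minimum possible |A + A| over all 7-element sets is 2·7 − 1 = 13 (so min K = 13/7), attained only by arithmetic progressions.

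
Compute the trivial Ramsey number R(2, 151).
R(2, 151) = 151

R(2, k) = k for all k ≥ 2: in a 2-colouring of K_k, either some edge is red (a red K_2) or all edges are blue (a blue K_k). And K_{150} coloured all-blue has no blue K_151, so R(2, 151) > 150. Hence R(2, 151) = 151.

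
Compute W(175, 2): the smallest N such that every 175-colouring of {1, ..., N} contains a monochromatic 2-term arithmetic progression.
W(175, 2) = 175 + 1 = 176

A 2-term AP is any pair of integers, so a monochromatic 2-AP exists iff some colour is used at least twice. With 175 colours, the colouring i ↦ i on {1, ..., 175} uses each colour once, avoiding any monochromatic pair, so W(175, 2) > 175. For {1, ..., 176}, pigeonhole forces two integers of the same colour, which form a monochromatic 2-AP. Hence W(175, 2) = 176.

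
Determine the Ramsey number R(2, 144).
R(2, 144) = 144

R(2, k) = k for all k ≥ 2: in a 2-colouring of K_k, either some edge is red (a red K_2) or all edges are blue (a blue K_k). And K_{143} coloured all-blue has no blue K_144, so R(2, 144) > 143. Hence R(2, 144) = 144.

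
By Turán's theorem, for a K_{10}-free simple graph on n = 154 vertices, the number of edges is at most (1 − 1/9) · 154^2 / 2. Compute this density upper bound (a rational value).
Turán density bound = (8/9) · 154^2/2 = 94864/9 ≈ 10540.4444

Turán's theorem: ex(n, K_{r+1}) is achieved by the complete r-partite Turán graph T(n, r) with parts as balanced as possible, and is at most (1 − 1/r) · n^2/2. For r = 9, n = 154: the density bound is (8/9) · 23716/2 = 94864/9 ≈ 10540.4444. The integer-valued extremum is e(T(154, 9)) = 10540, which is strictly less than the density bound 94864/9 since 9 ∤ 154 (the parts of T(154, 9) cannot all be equal).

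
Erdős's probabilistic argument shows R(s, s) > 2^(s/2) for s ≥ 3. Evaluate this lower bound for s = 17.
2^(17/2) = 362.0387; so R(17, 17) > 362.0387

Colour each edge of K_n uniformly at random with red/blue. The expected number of monochromatic K_17 is C(n, 17) · 2 · 2^(−C(17,2)). If C(n, 17) · 2^(1 − C(17,2)) < 1, then with positive probability no monochromatic K_17 exists, so R(17, 17) > n. The standard estimate C(n, 17) ≤ n^17/17! shows this inequality holds whenever n ≤ 2^(17/2) (since 17! · 2^(C(17,2) − 1) > 2^(17^2/2) ≥ n^17). Hence R(17, 17) > 2^(17/2) = 362.0387.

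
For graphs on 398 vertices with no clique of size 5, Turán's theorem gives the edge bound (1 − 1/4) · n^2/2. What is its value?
Turán density bound = (3/4) · 398^2/2 = 118803/2 ≈ 59401.5

Turán's theorem: ex(n, K_{r+1}) is achieved by the complete r-partite Turán graph T(n, r) with parts as balanced as possible, and is at most (1 − 1/r) · n^2/2. For r = 4, n = 398: the density bound is (3/4) · 158404/2 = 118803/2 ≈ 59401.5. The integer-valued extremum is e(T(398, 4)) = 59401, which is strictly less than the density bound 118803/2 since 4 ∤ 398 (the parts of T(398, 4) cannot all be equal).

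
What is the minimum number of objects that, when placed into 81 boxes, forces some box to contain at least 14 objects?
n = (14 − 1)·81 + 1 = 1054

By the generalised pigeonhole principle, to guarantee some box contains ≥ r objects we need more than (r − 1) · k objects total. Threshold: n = (r − 1) · k + 1. With r = 14 and k = 81: n = 13 · 81 + 1 = 1053 + 1 = 1054. For n = 1053 = 13 · 81, we can put exactly 13 objects in every box, avoiding 14 in any single one — so 1054 is tight.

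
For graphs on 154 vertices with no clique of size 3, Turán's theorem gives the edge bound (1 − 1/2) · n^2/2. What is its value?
Turán density bound = (1/2) · 154^2/2 = 5929

Turán's theorem: ex(n, K_{r+1}) is achieved by the complete r-partite Turán graph T(n, r) with parts as balanced as possible, and is at most (1 − 1/r) · n^2/2. For r = 2, n = 154: the density bound is (1/2) · 23716/2 = 5929. Since 2 ∣ 154, the Turán graph T(154, 2) has parts of equal size 77, and its edge count e(T(154, 2)) = 5929 attains the density bound exactly.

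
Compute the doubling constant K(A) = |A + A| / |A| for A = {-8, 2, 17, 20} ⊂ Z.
K = |A + A| / |A| = 10/4 = 5/2

Enumerate A + A = {a + b : a, b ∈ A}. With |A| = 4, there are |A|^2 = 16 ordered sum pairs; collecting distinct values, A + A = {-16, -6, 4, 9, 12, 19, 22, 34, 37, 40}, so |A + A| = 10. Thus K = 10/4 = 5/2. For comparison, the minimum possible |A + A| over all 4-element sets is 2·4 − 1 = 7 (so min K = 7/4), attained only by arithmetic progressions.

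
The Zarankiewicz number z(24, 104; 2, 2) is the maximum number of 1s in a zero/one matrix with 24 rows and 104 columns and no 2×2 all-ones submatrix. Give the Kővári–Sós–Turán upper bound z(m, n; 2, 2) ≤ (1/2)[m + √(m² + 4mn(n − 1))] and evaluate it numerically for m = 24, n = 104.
z(24, 104; 2, 2) ≤ (1/2)[24 + √(24² + 4·24·104·103)] = (1/2)[24 + √1028928] = 519.1804

Kővári–Sós–Turán: let r_1, ..., r_24 be the row sums and z = Σ r_i the total number of 1s. Each pair of columns can share at most one row with both entries 1 (else a 2×2 all-ones block appears), so Σ_i C(r_i, 2) ≤ C(104, 2) = 5356. By convexity Σ_i C(r_i, 2) ≥ 24·C(z/24, 2) = z(z − 24)/(2·24), giving z² − 24z − 24·104·103 ≤ 0 and hence z ≤ (1/2)[24 + √(576 + 4·257088)] = (1/2)[24 + √1028928] ≈ (1/2)(24 + 1014.3609) = 519.1804.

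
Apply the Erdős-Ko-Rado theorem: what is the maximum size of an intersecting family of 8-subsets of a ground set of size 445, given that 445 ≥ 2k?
max |F| = C(444, 7) = 643588575077448

Erdős-Ko-Rado (1961): when n ≥ 2k, max |F| = C(n−1, k−1). The bound is attained by the star {A : i ∈ A} for any fixed i ∈ [n]. Here C(445−1, 8−1) = C(444, 7) = 643588575077448.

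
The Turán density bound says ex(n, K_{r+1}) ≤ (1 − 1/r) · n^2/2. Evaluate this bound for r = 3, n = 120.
Turán density bound = (2/3) · 120^2/2 = 4800

Turán's theorem: ex(n, K_{r+1}) is achieved by the complete r-partite Turán graph T(n, r) with parts as balanced as possible, and is at most (1 − 1/r) · n^2/2. For r = 3, n = 120: the density bound is (2/3) · 14400/2 = 4800. Since 3 ∣ 120, the Turán graph T(120, 3) has parts of equal size 40, and its edge count e(T(120, 3)) = 4800 attains the density bound exactly.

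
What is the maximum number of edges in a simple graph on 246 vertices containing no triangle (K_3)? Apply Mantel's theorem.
ex(246, K_3) = ⌊246^2/4⌋ = 15129

Mantel (1907): a triangle-free graph on n vertices has at most ⌊n^2/4⌋ edges, with equality for the complete bipartite graph K_{⌊n/2⌋, ⌈n/2⌉}. For n = 246: ⌊246^2/4⌋ = ⌊60516/4⌋ = 15129. The extremal graph is K_{123, 123}, which has 123·123 = 15129 edges.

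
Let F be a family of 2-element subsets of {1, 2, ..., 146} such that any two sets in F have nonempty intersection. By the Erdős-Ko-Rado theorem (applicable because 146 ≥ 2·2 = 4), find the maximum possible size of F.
max |F| = C(145, 1) = 145

The Erdős-Ko-Rado theorem states: for n ≥ 2k, an intersecting family of k-subsets of an n-element set has size at most C(n − 1, k − 1), with equality for 'star' families {A ⊆ [n] : |A| = k, i ∈ A} (fix an element i). For n = 146, k = 2: C(145, 1) = 145.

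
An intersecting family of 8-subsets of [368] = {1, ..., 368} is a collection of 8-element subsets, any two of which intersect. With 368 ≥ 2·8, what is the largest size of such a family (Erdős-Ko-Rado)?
max |F| = C(367, 7) = 167970594291643

Erdős-Ko-Rado (1961): when n ≥ 2k, max |F| = C(n−1, k−1). The bound is attained by the star {A : i ∈ A} for any fixed i ∈ [n]. Here C(368−1, 8−1) = C(367, 7) = 167970594291643.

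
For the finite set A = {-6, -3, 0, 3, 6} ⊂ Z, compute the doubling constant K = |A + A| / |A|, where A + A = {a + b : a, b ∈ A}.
K = |A + A| / |A| = 9/5

Enumerate A + A = {a + b : a, b ∈ A}. With |A| = 5, there are |A|^2 = 25 ordered sum pairs; collecting distinct values, A + A = {-12, -9, -6, -3, 0, 3, 6, 9, 12}, so |A + A| = 9. Thus K = 9/5. Here |A + A| = 2|A| − 1 = 9, the minimum possible — so K = 9/5 is minimal, which holds iff A is an arithmetic progression.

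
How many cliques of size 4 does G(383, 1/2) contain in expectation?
E[# K_4] = C(383, 4) · (1/2)^C(4, 2) = 882590945 / 2^6 = 13790483.515625

For each 4-subset S of vertices (there are C(383, 4) = 882590945 such S), let X_S = 1 if S induces a K_4 (all C(4, 2) = 6 edges present). Then P(X_S = 1) = (1/2)^6 = 1/64. By linearity of expectation, E[# K_4] = C(383, 4) · (1/2)^6 = 882590945 / 64 = 13790483.515625.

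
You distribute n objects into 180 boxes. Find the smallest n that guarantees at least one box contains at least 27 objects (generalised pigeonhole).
n = (27 − 1)·180 + 1 = 4681

By the generalised pigeonhole principle, to guarantee some box contains ≥ r objects we need more than (r − 1) · k objects total. Threshold: n = (r − 1) · k + 1. With r = 27 and k = 180: n = 26 · 180 + 1 = 4680 + 1 = 4681. For n = 4680 = 26 · 180, we can put exactly 26 objects in every box, avoiding 27 in any single one — so 4681 is tight.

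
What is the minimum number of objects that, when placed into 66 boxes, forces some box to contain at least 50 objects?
n = (50 − 1)·66 + 1 = 3235

By the generalised pigeonhole principle, to guarantee some box contains ≥ r objects we need more than (r − 1) · k objects total. Threshold: n = (r − 1) · k + 1. With r = 50 and k = 66: n = 49 · 66 + 1 = 3234 + 1 = 3235. For n = 3234 = 49 · 66, we can put exactly 49 objects in every box, avoiding 50 in any single one — so 3235 is tight.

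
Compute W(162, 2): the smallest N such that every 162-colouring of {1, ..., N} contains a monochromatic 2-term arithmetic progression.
W(162, 2) = 162 + 1 = 163

A 2-term AP is any pair of integers, so a monochromatic 2-AP exists iff some colour is used at least twice. With 162 colours, the colouring i ↦ i on {1, ..., 162} uses each colour once, avoiding any monochromatic pair, so W(162, 2) > 162. For {1, ..., 163}, pigeonhole forces two integers of the same colour, which form a monochromatic 2-AP. Hence W(162, 2) = 163.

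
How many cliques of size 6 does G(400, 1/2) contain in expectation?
E[# K_6] = C(400, 6) · (1/2)^C(6, 2) = 5478557838600 / 2^15 = 684819729825/4096 ≈ 167192316.851807

For each 6-subset S of vertices (there are C(400, 6) = 5478557838600 such S), let X_S = 1 if S induces a K_6 (all C(6, 2) = 15 edges present). Then P(X_S = 1) = (1/2)^15 = 1/32768. By linearity of expectation, E[# K_6] = C(400, 6) · (1/2)^15 = 5478557838600 / 32768 = 684819729825/4096 ≈ 167192316.851807.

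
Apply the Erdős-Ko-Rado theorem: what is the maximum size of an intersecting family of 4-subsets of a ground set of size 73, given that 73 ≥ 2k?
max |F| = C(72, 3) = 59640

Erdős-Ko-Rado (1961): when n ≥ 2k, max |F| = C(n−1, k−1). The bound is attained by the star {A : i ∈ A} for any fixed i ∈ [n]. Here C(73−1, 4−1) = C(72, 3) = 59640.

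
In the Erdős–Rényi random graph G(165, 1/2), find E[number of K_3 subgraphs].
E[# K_3] = C(165, 3) · (1/2)^C(3, 2) = 735130 / 2^3 = 367565/4 = 91891.25

For each 3-subset S of vertices (there are C(165, 3) = 735130 such S), let X_S = 1 if S induces a K_3 (all C(3, 2) = 3 edges present). Then P(X_S = 1) = (1/2)^3 = 1/8. By linearity of expectation, E[# K_3] = C(165, 3) · (1/2)^3 = 735130 / 8 = 367565/4 = 91891.25.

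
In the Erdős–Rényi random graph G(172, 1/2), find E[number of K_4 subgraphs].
E[# K_4] = C(172, 4) · (1/2)^C(4, 2) = 35208615 / 2^6 = 550134.609375

For each 4-subset S of vertices (there are C(172, 4) = 35208615 such S), let X_S = 1 if S induces a K_4 (all C(4, 2) = 6 edges present). Then P(X_S = 1) = (1/2)^6 = 1/64. By linearity of expectation, E[# K_4] = C(172, 4) · (1/2)^6 = 35208615 / 64 = 550134.609375.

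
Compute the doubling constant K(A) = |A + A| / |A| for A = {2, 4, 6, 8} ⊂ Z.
K = |A + A| / |A| = 7/4

Enumerate A + A = {a + b : a, b ∈ A}. With |A| = 4, there are |A|^2 = 16 ordered sum pairs; collecting distinct values, A + A = {4, 6, 8, 10, 12, 14, 16}, so |A + A| = 7. Thus K = 7/4. Here |A + A| = 2|A| − 1 = 7, the minimum possible — so K = 7/4 is minimal, which holds iff A is an arithmetic progression.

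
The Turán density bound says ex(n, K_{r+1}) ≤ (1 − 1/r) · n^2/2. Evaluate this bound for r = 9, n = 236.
Turán density bound = (8/9) · 236^2/2 = 222784/9 ≈ 24753.7778

Turán's theorem: ex(n, K_{r+1}) is achieved by the complete r-partite Turán graph T(n, r) with parts as balanced as possible, and is at most (1 − 1/r) · n^2/2. For r = 9, n = 236: the density bound is (8/9) · 55696/2 = 222784/9 ≈ 24753.7778. The integer-valued extremum is e(T(236, 9)) = 24753, which is strictly less than the density bound 222784/9 since 9 ∤ 236 (the parts of T(236, 9) cannot all be equal).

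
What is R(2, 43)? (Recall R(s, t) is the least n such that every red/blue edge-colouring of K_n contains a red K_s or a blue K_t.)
R(2, 43) = 43

R(2, k) = k for all k ≥ 2: in a 2-colouring of K_k, either some edge is red (a red K_2) or all edges are blue (a blue K_k). And K_{42} coloured all-blue has no blue K_43, so R(2, 43) > 42. Hence R(2, 43) = 43.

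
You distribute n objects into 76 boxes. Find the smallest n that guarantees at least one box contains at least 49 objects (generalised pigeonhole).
n = (49 − 1)·76 + 1 = 3649

By the generalised pigeonhole principle, to guarantee some box contains ≥ r objects we need more than (r − 1) · k objects total. Threshold: n = (r − 1) · k + 1. With r = 49 and k = 76: n = 48 · 76 + 1 = 3648 + 1 = 3649. For n = 3648 = 48 · 76, we can put exactly 48 objects in every box, avoiding 49 in any single one — so 3649 is tight.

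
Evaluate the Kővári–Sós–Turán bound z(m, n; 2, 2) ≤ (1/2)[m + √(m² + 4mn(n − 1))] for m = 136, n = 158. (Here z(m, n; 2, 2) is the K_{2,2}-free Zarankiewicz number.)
z(136, 158; 2, 2) ≤ (1/2)[136 + √(136² + 4·136·158·157)] = (1/2)[136 + √13512960] = 1905.9989

Kővári–Sós–Turán: let r_1, ..., r_136 be the row sums and z = Σ r_i the total number of 1s. Each pair of columns can share at most one row with both entries 1 (else a 2×2 all-ones block appears), so Σ_i C(r_i, 2) ≤ C(158, 2) = 12403. By convexity Σ_i C(r_i, 2) ≥ 136·C(z/136, 2) = z(z − 136)/(2·136), giving z² − 136z − 136·158·157 ≤ 0 and hence z ≤ (1/2)[136 + √(18496 + 4·3373616)] = (1/2)[136 + √13512960] ≈ (1/2)(136 + 3675.9978) = 1905.9989.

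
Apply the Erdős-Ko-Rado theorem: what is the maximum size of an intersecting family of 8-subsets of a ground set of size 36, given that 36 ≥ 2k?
max |F| = C(35, 7) = 6724520

The Erdős-Ko-Rado theorem states: for n ≥ 2k, an intersecting family of k-subsets of an n-element set has size at most C(n − 1, k − 1), with equality for 'star' families {A ⊆ [n] : |A| = k, i ∈ A} (fix an element i). For n = 36, k = 8: C(35, 7) = 6724520.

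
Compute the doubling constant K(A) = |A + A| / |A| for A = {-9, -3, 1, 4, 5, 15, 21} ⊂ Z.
K = |A + A| / |A| = 25/7

Enumerate A + A = {a + b : a, b ∈ A}. With |A| = 7, there are |A|^2 = 49 ordered sum pairs; collecting distinct values, A + A = {-18, -12, -8, -6, -5, -4, -2, 1, 2, 5, 6, 8, 9, 10, 12, 16, 18, 19, 20, 22, 25, 26, 30, 36, 42}, so |A + A| = 25. Thus K = 25/7. For comparison, the minimum possible |A + A| over all 7-element sets is 2·7 − 1 = 13 (so min K = 13/7), attained only by arithmetic progressions.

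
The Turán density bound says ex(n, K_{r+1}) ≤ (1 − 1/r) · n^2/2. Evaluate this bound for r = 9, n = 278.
Turán density bound = (8/9) · 278^2/2 = 309136/9 ≈ 34348.4444

Turán's theorem: ex(n, K_{r+1}) is achieved by the complete r-partite Turán graph T(n, r) with parts as balanced as possible, and is at most (1 − 1/r) · n^2/2. For r = 9, n = 278: the density bound is (8/9) · 77284/2 = 309136/9 ≈ 34348.4444. The integer-valued extremum is e(T(278, 9)) = 34348, which is strictly less than the density bound 309136/9 since 9 ∤ 278 (the parts of T(278, 9) cannot all be equal).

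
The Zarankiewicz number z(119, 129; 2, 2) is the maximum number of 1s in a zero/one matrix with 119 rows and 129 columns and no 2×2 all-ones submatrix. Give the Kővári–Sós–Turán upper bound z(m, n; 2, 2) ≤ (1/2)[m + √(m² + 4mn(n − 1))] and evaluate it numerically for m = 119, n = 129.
z(119, 129; 2, 2) ≤ (1/2)[119 + √(119² + 4·119·129·128)] = (1/2)[119 + √7873873] = 1462.5211

Kővári–Sós–Turán: let r_1, ..., r_119 be the row sums and z = Σ r_i the total number of 1s. Each pair of columns can share at most one row with both entries 1 (else a 2×2 all-ones block appears), so Σ_i C(r_i, 2) ≤ C(129, 2) = 8256. By convexity Σ_i C(r_i, 2) ≥ 119·C(z/119, 2) = z(z − 119)/(2·119), giving z² − 119z − 119·129·128 ≤ 0 and hence z ≤ (1/2)[119 + √(14161 + 4·1964928)] = (1/2)[119 + √7873873] ≈ (1/2)(119 + 2806.0422) = 1462.5211.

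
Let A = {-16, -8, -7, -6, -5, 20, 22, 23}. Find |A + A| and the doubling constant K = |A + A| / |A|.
K = |A + A| / |A| = 28/8 = 7/2

Enumerate A + A = {a + b : a, b ∈ A}. With |A| = 8, there are |A|^2 = 64 ordered sum pairs; collecting distinct values, A + A = {-32, -24, -23, -22, -21, -16, -15, -14, -13, -12, -11, -10, 4, 6, 7, 12, 13, 14, 15, 16, 17, 18, 40, 42, 43, 44, 45, 46}, so |A + A| = 28. Thus K = 28/8 = 7/2. For comparison, the minimum possible |A + A| over all 8-element sets is 2·8 − 1 = 15 (so min K = 15/8), attained only by arithmetic progressions.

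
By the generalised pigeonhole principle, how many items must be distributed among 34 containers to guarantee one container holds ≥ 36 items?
n = (36 − 1)·34 + 1 = 1191

By the generalised pigeonhole principle, to guarantee some box contains ≥ r objects we need more than (r − 1) · k objects total. Threshold: n = (r − 1) · k + 1. With r = 36 and k = 34: n = 35 · 34 + 1 = 1190 + 1 = 1191. For n = 1190 = 35 · 34, we can put exactly 35 objects in every box, avoiding 36 in any single one — so 1191 is tight.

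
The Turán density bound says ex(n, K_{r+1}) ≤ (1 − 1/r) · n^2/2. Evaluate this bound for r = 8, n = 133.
Turán density bound = (7/8) · 133^2/2 = 123823/16 ≈ 7738.9375

Turán's theorem: ex(n, K_{r+1}) is achieved by the complete r-partite Turán graph T(n, r) with parts as balanced as possible, and is at most (1 − 1/r) · n^2/2. For r = 8, n = 133: the density bound is (7/8) · 17689/2 = 123823/16 ≈ 7738.9375. The integer-valued extremum is e(T(133, 8)) = 7738, which is strictly less than the density bound 123823/16 since 8 ∤ 133 (the parts of T(133, 8) cannot all be equal).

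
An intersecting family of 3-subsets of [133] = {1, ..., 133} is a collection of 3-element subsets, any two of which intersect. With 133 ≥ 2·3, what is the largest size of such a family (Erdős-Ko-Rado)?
max |F| = C(132, 2) = 8646

Erdős-Ko-Rado (1961): when n ≥ 2k, max |F| = C(n−1, k−1). The bound is attained by the star {A : i ∈ A} for any fixed i ∈ [n]. Here C(133−1, 3−1) = C(132, 2) = 8646.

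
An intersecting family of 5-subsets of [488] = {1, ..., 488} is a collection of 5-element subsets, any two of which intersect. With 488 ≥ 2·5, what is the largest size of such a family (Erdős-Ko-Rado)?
max |F| = C(487, 4) = 2314947195

The Erdős-Ko-Rado theorem states: for n ≥ 2k, an intersecting family of k-subsets of an n-element set has size at most C(n − 1, k − 1), with equality for 'star' families {A ⊆ [n] : |A| = k, i ∈ A} (fix an element i). For n = 488, k = 5: C(487, 4) = 2314947195.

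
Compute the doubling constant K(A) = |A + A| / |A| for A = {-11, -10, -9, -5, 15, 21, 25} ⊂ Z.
K = |A + A| / |A| = 25/7

Enumerate A + A = {a + b : a, b ∈ A}. With |A| = 7, there are |A|^2 = 49 ordered sum pairs; collecting distinct values, A + A = {-22, -21, -20, -19, -18, -16, -15, -14, -10, 4, 5, 6, 10, 11, 12, 14, 15, 16, 20, 30, 36, 40, 42, 46, 50}, so |A + A| = 25. Thus K = 25/7. For comparison, the minimum possible |A + A| over all 7-element sets is 2·7 − 1 = 13 (so min K = 13/7), attained only by arithmetic progressions.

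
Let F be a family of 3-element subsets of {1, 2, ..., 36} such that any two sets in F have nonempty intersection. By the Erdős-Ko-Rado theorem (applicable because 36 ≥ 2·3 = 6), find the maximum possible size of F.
max |F| = C(35, 2) = 595

The Erdős-Ko-Rado theorem states: for n ≥ 2k, an intersecting family of k-subsets of an n-element set has size at most C(n − 1, k − 1), with equality for 'star' families {A ⊆ [n] : |A| = k, i ∈ A} (fix an element i). For n = 36, k = 3: C(35, 2) = 595.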